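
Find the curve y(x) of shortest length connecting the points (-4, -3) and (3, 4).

Arc-length functional: J[y] = ∫ sqrt(1 + (y')^2) dx.
Lagrangian L = sqrt(1 + (y')^2) has no explicit y dependence, so ∂L/∂y = 0 and the Euler-Lagrange equation gives
    d/dx( y' / sqrt(1 + (y')^2) ) = 0  ⇒  y' / sqrt(1 + (y')^2) = const.
Hence y' is constant, so y(x) is affine.
Fitting the endpoints (-4, -3) and (3, 4):
    slope m = (4 − (-3)) / (3 − (-4)) = 1,
    intercept c = (-3) − m·(-4) = 1.
Extremal: y(x) = x + 1.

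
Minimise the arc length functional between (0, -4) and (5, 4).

Arc-length functional: J[y] = ∫ sqrt(1 + (y')^2) dx.
Lagrangian L = sqrt(1 + (y')^2) has no explicit y dependence, so ∂L/∂y = 0 and the Euler-Lagrange equation gives
    d/dx( y' / sqrt(1 + (y')^2) ) = 0  ⇒  y' / sqrt(1 + (y')^2) = const.
Hence y' is constant, so y(x) is affine.
Fitting the endpoints (0, -4) and (5, 4):
    slope m = (4 − (-4)) / (5 − 0) = 8/5,
    intercept c = (-4) − m·0 = -4.
Extremal: y(x) = (8/5) x - 4.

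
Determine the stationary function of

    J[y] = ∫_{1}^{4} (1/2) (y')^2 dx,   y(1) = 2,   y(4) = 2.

The Lagrangian is L = (1/2) (y')^2.
Compute ∂L/∂y = 0, ∂L/∂y' = y'.
The Euler-Lagrange equation d/dx(∂L/∂y') − ∂L/∂y = 0 reduces to
    y'' = 0.
Its general solution is
    y(x) = A x + B,
with A, B fixed by the endpoint conditions.
Applying the endpoint conditions y(1) = 2 and y(4) = 2: solve A·1 + B = 2 and A·4 + B = 2. Subtracting gives A(4 − 1) = 2 − 2, so A = 0, and B = 2 − A·1 = 2. Therefore
    y(x) = 2.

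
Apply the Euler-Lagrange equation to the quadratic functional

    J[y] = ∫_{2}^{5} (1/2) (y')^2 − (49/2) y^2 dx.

The Lagrangian is L = (1/2) (y')^2 − (49/2) y^2.
Compute ∂L/∂y = -49y, ∂L/∂y' = y'.
The Euler-Lagrange equation d/dx(∂L/∂y') − ∂L/∂y = 0 reduces to
    y'' + 49 y = 0.
Its general solution is
    y(x) = A sin(7x) + B cos(7x),
with A, B fixed by the endpoint conditions.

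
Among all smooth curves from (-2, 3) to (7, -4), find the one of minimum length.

Arc-length functional: J[y] = ∫ sqrt(1 + (y')^2) dx.
Lagrangian L = sqrt(1 + (y')^2) has no explicit y dependence, so ∂L/∂y = 0 and the Euler-Lagrange equation gives
    d/dx( y' / sqrt(1 + (y')^2) ) = 0  ⇒  y' / sqrt(1 + (y')^2) = const.
Hence y' is constant, so y(x) is affine.
Fitting the endpoints (-2, 3) and (7, -4):
    slope m = ((-4) − 3) / (7 − (-2)) = -7/9,
    intercept c = 3 − m·(-2) = 13/9.
Extremal: y(x) = (-7/9) x + 13/9.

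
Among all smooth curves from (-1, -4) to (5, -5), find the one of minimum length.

Arc-length functional: J[y] = ∫ sqrt(1 + (y')^2) dx.
Lagrangian L = sqrt(1 + (y')^2) has no explicit y dependence, so ∂L/∂y = 0 and the Euler-Lagrange equation gives
    d/dx( y' / sqrt(1 + (y')^2) ) = 0  ⇒  y' / sqrt(1 + (y')^2) = const.
Hence y' is constant, so y(x) is affine.
Fitting the endpoints (-1, -4) and (5, -5):
    slope m = ((-5) − (-4)) / (5 − (-1)) = -1/6,
    intercept c = (-4) − m·(-1) = -25/6.
Extremal: y(x) = (-1/6) x - 25/6.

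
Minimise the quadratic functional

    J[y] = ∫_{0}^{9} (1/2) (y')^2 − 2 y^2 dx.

The Lagrangian is L = (1/2) (y')^2 − 2 y^2.
Compute ∂L/∂y = -4y, ∂L/∂y' = y'.
The Euler-Lagrange equation d/dx(∂L/∂y') − ∂L/∂y = 0 reduces to
    y'' + 4 y = 0.
Its general solution is
    y(x) = A sin(2x) + B cos(2x),
with A, B fixed by the endpoint conditions.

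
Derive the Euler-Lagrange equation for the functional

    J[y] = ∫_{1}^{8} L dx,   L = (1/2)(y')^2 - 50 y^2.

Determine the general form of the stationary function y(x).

The Lagrangian is L = (1/2)(y')^2 - 50 y^2.
∂L/∂y = -100y.
∂L/∂y' = y'.
The Euler-Lagrange equation d/dx(∂L/∂y') − ∂L/∂y = 0 becomes:
    y'' + 100 y = 0
General solution: y(x) = A sin(10x) + B cos(10x), where A and B are arbitrary constants fixed by the endpoint conditions.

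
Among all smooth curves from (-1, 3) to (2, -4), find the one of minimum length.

Arc-length functional: J[y] = ∫ sqrt(1 + (y')^2) dx.
Lagrangian L = sqrt(1 + (y')^2) has no explicit y dependence, so ∂L/∂y = 0 and the Euler-Lagrange equation gives
    d/dx( y' / sqrt(1 + (y')^2) ) = 0  ⇒  y' / sqrt(1 + (y')^2) = const.
Hence y' is constant, so y(x) is affine.
Fitting the endpoints (-1, 3) and (2, -4):
    slope m = ((-4) − 3) / (2 − (-1)) = -7/3,
    intercept c = 3 − m·(-1) = 2/3.
Extremal: y(x) = (-7/3) x + 2/3.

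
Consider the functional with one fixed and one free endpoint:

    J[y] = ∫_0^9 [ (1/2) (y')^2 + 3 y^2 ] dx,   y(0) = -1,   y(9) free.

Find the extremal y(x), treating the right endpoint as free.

The Lagrangian L = (1/2) (y')^2 + 3 y^2 gives
    ∂L/∂y = 6 y,   ∂L/∂y' = y'.
Euler-Lagrange: y'' − 6 y = 0.
With k = sqrt(6), the general solution is
    y(x) = A cosh(sqrt(6) x) + B sinh(sqrt(6) x).
Fixed left endpoint y(0) = -1 ⇒ A = -1.
The right endpoint x = 9 is free, so the natural (transversality) condition is ∂L/∂y' |_{x=9} = 0, i.e. y'(9) = 0.
Compute y'(x) = A k sinh(k x) + B k cosh(k x), so
    y'(9) = A k sinh(k·9) + B k cosh(k·9) = 0
    ⇒ B = −A tanh(k·9) = tanh(sqrt(6)·9).
Therefore the extremal is
    y(x) = −cosh(sqrt(6) x) + tanh(sqrt(6)·9) sinh(sqrt(6) x).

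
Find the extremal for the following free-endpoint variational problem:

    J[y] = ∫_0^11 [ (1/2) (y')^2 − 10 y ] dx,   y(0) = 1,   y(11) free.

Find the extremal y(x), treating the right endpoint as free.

The Lagrangian L = (1/2) (y')^2 − 10 y gives
    ∂L/∂y = −10,   ∂L/∂y' = y'.
Euler-Lagrange: d/dx(y') − (−10) = 0, i.e. y'' + 10 = 0, so
    y(x) = −(10/2) x^2 + C1 x + C2.
Fixed left endpoint y(0) = 1 ⇒ C2 = 1.
The right endpoint x = 11 is free, so the natural (transversality) condition is ∂L/∂y' |_{x=11} = 0, i.e. y'(11) = 0.
Compute y'(x) = −10 x + C1, so y'(11) = −110 + C1 = 0 ⇒ C1 = 110.
Therefore the extremal is
    y(x) = −5 x^2 + 110 x + 1.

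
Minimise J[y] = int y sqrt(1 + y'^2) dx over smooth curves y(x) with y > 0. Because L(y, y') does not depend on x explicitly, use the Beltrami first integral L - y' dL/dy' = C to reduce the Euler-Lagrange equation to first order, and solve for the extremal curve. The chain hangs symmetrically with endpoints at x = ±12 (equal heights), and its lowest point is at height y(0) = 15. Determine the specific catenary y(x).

The Lagrangian L(y, y') = y sqrt(1 + y'^2) has no explicit x dependence, so the Beltrami identity applies:
    L − y' ∂L/∂y' = C.
Compute ∂L/∂y' = y · y' / sqrt(1 + y'^2). Then
    L − y' ∂L/∂y'
    = y sqrt(1 + y'^2) − y · y'^2 / sqrt(1 + y'^2)
    = y (1 + y'^2 − y'^2) / sqrt(1 + y'^2)
    = y / sqrt(1 + y'^2) = C.
Squaring gives y^2 = C^2 (1 + y'^2), i.e.
    y'^2 = y^2 / C^2 − 1.
Separating variables,
    dy / sqrt(y^2 − C^2) = dx / C,
and integrating gives arccosh(y / C) = (x − a)/C, so
    y(x) = C cosh((x − a)/C),
the catenary. The constants C and a are fixed by the two endpoint conditions (and, for the hanging-chain problem, the length constraint selects C).
Now fit the given data. The endpoints x = ±12 are symmetric at equal height, so the catenary is even about its minimum: a = 0 and y(x) = C cosh(x/C). The lowest point is y(0) = C cosh(0) = C, and we are told y(0) = 15, so C = 15. Therefore
    y(x) = 15 cosh(x/15),
and at the endpoints
    y(±12) = 15 cosh(12/15).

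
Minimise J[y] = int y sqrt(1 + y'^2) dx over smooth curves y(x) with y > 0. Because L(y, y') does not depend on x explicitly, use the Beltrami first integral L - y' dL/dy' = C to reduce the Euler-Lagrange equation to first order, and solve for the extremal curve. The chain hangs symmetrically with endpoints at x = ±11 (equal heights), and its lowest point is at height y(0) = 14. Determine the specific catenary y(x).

The Lagrangian L(y, y') = y sqrt(1 + y'^2) has no explicit x dependence, so the Beltrami identity applies:
    L − y' ∂L/∂y' = C.
Compute ∂L/∂y' = y · y' / sqrt(1 + y'^2). Then
    L − y' ∂L/∂y'
    = y sqrt(1 + y'^2) − y · y'^2 / sqrt(1 + y'^2)
    = y (1 + y'^2 − y'^2) / sqrt(1 + y'^2)
    = y / sqrt(1 + y'^2) = C.
Squaring gives y^2 = C^2 (1 + y'^2), i.e.
    y'^2 = y^2 / C^2 − 1.
Separating variables,
    dy / sqrt(y^2 − C^2) = dx / C,
and integrating gives arccosh(y / C) = (x − a)/C, so
    y(x) = C cosh((x − a)/C),
the catenary. The constants C and a are fixed by the two endpoint conditions (and, for the hanging-chain problem, the length constraint selects C).
Now fit the given data. The endpoints x = ±11 are symmetric at equal height, so the catenary is even about its minimum: a = 0 and y(x) = C cosh(x/C). The lowest point is y(0) = C cosh(0) = C, and we are told y(0) = 14, so C = 14. Therefore
    y(x) = 14 cosh(x/14),
and at the endpoints
    y(±11) = 14 cosh(11/14).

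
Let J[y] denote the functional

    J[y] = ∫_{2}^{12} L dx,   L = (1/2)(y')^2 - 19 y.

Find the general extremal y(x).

The Lagrangian is L = (1/2)(y')^2 - 19 y.
∂L/∂y = -19.
∂L/∂y' = y'.
The Euler-Lagrange equation d/dx(∂L/∂y') − ∂L/∂y = 0 becomes:
    y'' + 19 = 0
General solution: y(x) = -(19/2) x^2 + A x + B, where A and B are arbitrary constants fixed by the endpoint conditions.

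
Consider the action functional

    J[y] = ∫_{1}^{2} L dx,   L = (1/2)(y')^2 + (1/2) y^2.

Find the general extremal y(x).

The Lagrangian is L = (1/2)(y')^2 + (1/2) y^2.
∂L/∂y = y.
∂L/∂y' = y'.
The Euler-Lagrange equation d/dx(∂L/∂y') − ∂L/∂y = 0 becomes:
    y'' - y = 0
General solution: y(x) = A e^x + B e^(-x), where A and B are arbitrary constants fixed by the endpoint conditions.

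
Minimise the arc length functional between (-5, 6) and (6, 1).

Arc-length functional: J[y] = ∫ sqrt(1 + (y')^2) dx.
Lagrangian L = sqrt(1 + (y')^2) has no explicit y dependence, so ∂L/∂y = 0 and the Euler-Lagrange equation gives
    d/dx( y' / sqrt(1 + (y')^2) ) = 0  ⇒  y' / sqrt(1 + (y')^2) = const.
Hence y' is constant, so y(x) is affine.
Fitting the endpoints (-5, 6) and (6, 1):
    slope m = (1 − 6) / (6 − (-5)) = -5/11,
    intercept c = 6 − m·(-5) = 41/11.
Extremal: y(x) = (-5/11) x + 41/11.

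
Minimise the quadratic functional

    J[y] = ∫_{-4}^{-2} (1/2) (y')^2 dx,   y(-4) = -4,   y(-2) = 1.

The Lagrangian is L = (1/2) (y')^2.
Compute ∂L/∂y = 0, ∂L/∂y' = y'.
The Euler-Lagrange equation d/dx(∂L/∂y') − ∂L/∂y = 0 reduces to
    y'' = 0.
Its general solution is
    y(x) = A x + B,
with A, B fixed by the endpoint conditions.
Applying the endpoint conditions y(-4) = -4 and y(-2) = 1: solve A·-4 + B = -4 and A·-2 + B = 1. Subtracting gives A(-2 − -4) = 1 − -4, so A = 5/2, and B = -4 − A·-4 = 6. Therefore
    y(x) = (5/2) x + 6.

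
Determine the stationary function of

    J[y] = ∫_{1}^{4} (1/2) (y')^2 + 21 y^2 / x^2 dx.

The Lagrangian is L = (1/2) (y')^2 + 21 y^2 / x^2.
Compute ∂L/∂y = 42y/x^2, ∂L/∂y' = y'.
The Euler-Lagrange equation d/dx(∂L/∂y') − ∂L/∂y = 0 reduces to
    y'' − 42/x^2 · y = 0  (x > 0).
Its general solution is
    y(x) = A x^7 + B x^(-6),
with A, B fixed by the endpoint conditions.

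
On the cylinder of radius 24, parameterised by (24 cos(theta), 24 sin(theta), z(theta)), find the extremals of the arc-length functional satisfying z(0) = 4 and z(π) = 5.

Parameterise the cylinder of radius R = 24 as
    r(θ) = (24 cos θ, 24 sin θ, z(θ)).
The arc-length element is
    ds = sqrt(576 + (dz/dθ)^2) dθ,
so the Lagrangian is L = sqrt(576 + z'^2).
L depends on z' only, not on z or θ, so ∂L/∂z = 0 and
    ∂L/∂z' = z' / sqrt(576 + z'^2).
The Euler-Lagrange equation gives
    d/dθ( z' / sqrt(576 + z'^2) ) = 0,
so z' is constant. Integrating once:
    z(θ) = a θ + b,
a helix on the cylinder (a straight line when the cylinder is unrolled). The constants a, b are determined by the endpoint conditions.
With endpoint conditions z(0) = 4 and z(π) = 5: from z(0) = b we get b = 4, and a·π + 4 = 5 gives a = 1/π, so
    z(θ) = (1/π) θ + 4.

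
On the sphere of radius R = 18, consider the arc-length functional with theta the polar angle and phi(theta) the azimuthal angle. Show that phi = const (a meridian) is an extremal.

On the sphere of radius R = 18 with spherical coordinates (θ, φ), the induced metric is
    ds^2 = 324(dθ^2 + sin^2(θ) dφ^2).
Using θ as the parameter, the arc-length functional becomes
    J[φ] = ∫ 18 sqrt(1 + sin^2(θ) (dφ/dθ)^2) dθ.
So L = 18 sqrt(1 + sin^2(θ) φ'^2). Compute
    ∂L/∂φ = 0  (L has no explicit φ dependence),
    ∂L/∂φ' = 18 sin^2(θ) φ' / sqrt(1 + sin^2(θ) φ'^2).
For the candidate φ(θ) = c (constant), φ' = 0, so ∂L/∂φ' evaluated along the candidate vanishes, and ∂L/∂φ is identically zero. Hence
    d/dθ(∂L/∂φ') − ∂L/∂φ = 0
is satisfied. Therefore meridians φ = const are extremals of arc length — they are geodesics on the sphere.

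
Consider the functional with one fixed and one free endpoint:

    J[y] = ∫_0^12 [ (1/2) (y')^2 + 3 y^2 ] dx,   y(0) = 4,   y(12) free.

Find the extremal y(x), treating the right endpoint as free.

The Lagrangian L = (1/2) (y')^2 + 3 y^2 gives
    ∂L/∂y = 6 y,   ∂L/∂y' = y'.
Euler-Lagrange: y'' − 6 y = 0.
With k = sqrt(6), the general solution is
    y(x) = A cosh(sqrt(6) x) + B sinh(sqrt(6) x).
Fixed left endpoint y(0) = 4 ⇒ A = 4.
The right endpoint x = 12 is free, so the natural (transversality) condition is ∂L/∂y' |_{x=12} = 0, i.e. y'(12) = 0.
Compute y'(x) = A k sinh(k x) + B k cosh(k x), so
    y'(12) = A k sinh(k·12) + B k cosh(k·12) = 0
    ⇒ B = −A tanh(k·12) = − 4 tanh(sqrt(6)·12).
Therefore the extremal is
    y(x) = 4 cosh(sqrt(6) x) − 4 tanh(sqrt(6)·12) sinh(sqrt(6) x).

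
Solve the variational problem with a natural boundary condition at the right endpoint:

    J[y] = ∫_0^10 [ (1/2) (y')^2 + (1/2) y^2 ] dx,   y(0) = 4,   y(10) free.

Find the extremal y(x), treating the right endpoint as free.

The Lagrangian L = (1/2) (y')^2 + (1/2) y^2 gives
    ∂L/∂y = 1 y,   ∂L/∂y' = y'.
Euler-Lagrange: y'' − y = 0.
With k = 1, the general solution is
    y(x) = A cosh(x) + B sinh(x).
Fixed left endpoint y(0) = 4 ⇒ A = 4.
The right endpoint x = 10 is free, so the natural (transversality) condition is ∂L/∂y' |_{x=10} = 0, i.e. y'(10) = 0.
Compute y'(x) = A k sinh(k x) + B k cosh(k x), so
    y'(10) = A k sinh(k·10) + B k cosh(k·10) = 0
    ⇒ B = −A tanh(k·10) = − 4 tanh(1·10).
Therefore the extremal is
    y(x) = 4 cosh(1 x) − 4 tanh(1·10) sinh(1 x).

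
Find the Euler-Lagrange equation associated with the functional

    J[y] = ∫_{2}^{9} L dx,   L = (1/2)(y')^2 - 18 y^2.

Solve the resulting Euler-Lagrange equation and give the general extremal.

The Lagrangian is L = (1/2)(y')^2 - 18 y^2.
∂L/∂y = -36y.
∂L/∂y' = y'.
The Euler-Lagrange equation d/dx(∂L/∂y') − ∂L/∂y = 0 becomes:
    y'' + 36 y = 0
General solution: y(x) = A sin(6x) + B cos(6x), where A and B are arbitrary constants fixed by the endpoint conditions.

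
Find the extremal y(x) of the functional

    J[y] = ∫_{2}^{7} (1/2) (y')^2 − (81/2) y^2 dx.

The Lagrangian is L = (1/2) (y')^2 − (81/2) y^2.
Compute ∂L/∂y = -81y, ∂L/∂y' = y'.
The Euler-Lagrange equation d/dx(∂L/∂y') − ∂L/∂y = 0 reduces to
    y'' + 81 y = 0.
Its general solution is
    y(x) = A sin(9x) + B cos(9x),
with A, B fixed by the endpoint conditions.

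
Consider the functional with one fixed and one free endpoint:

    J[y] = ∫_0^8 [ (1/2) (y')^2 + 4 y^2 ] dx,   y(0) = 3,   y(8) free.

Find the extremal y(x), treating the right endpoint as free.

The Lagrangian L = (1/2) (y')^2 + 4 y^2 gives
    ∂L/∂y = 8 y,   ∂L/∂y' = y'.
Euler-Lagrange: y'' − 8 y = 0.
With k = sqrt(8), the general solution is
    y(x) = A cosh(sqrt(8) x) + B sinh(sqrt(8) x).
Fixed left endpoint y(0) = 3 ⇒ A = 3.
The right endpoint x = 8 is free, so the natural (transversality) condition is ∂L/∂y' |_{x=8} = 0, i.e. y'(8) = 0.
Compute y'(x) = A k sinh(k x) + B k cosh(k x), so
    y'(8) = A k sinh(k·8) + B k cosh(k·8) = 0
    ⇒ B = −A tanh(k·8) = − 3 tanh(sqrt(8)·8).
Therefore the extremal is
    y(x) = 3 cosh(sqrt(8) x) − 3 tanh(sqrt(8)·8) sinh(sqrt(8) x).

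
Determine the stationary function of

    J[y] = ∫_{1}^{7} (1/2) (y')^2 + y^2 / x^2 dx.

The Lagrangian is L = (1/2) (y')^2 + y^2 / x^2.
Compute ∂L/∂y = 2y/x^2, ∂L/∂y' = y'.
The Euler-Lagrange equation d/dx(∂L/∂y') − ∂L/∂y = 0 reduces to
    y'' − 2/x^2 · y = 0  (x > 0).
Its general solution is
    y(x) = A x^2 + B / x,
with A, B fixed by the endpoint conditions.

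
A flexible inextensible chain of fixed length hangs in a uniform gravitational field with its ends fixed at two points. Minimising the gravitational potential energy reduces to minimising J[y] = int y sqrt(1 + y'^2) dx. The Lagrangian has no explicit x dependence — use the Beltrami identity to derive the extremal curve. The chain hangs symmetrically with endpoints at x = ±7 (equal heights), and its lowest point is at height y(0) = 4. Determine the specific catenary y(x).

The Lagrangian L(y, y') = y sqrt(1 + y'^2) has no explicit x dependence, so the Beltrami identity applies:
    L − y' ∂L/∂y' = C.
Compute ∂L/∂y' = y · y' / sqrt(1 + y'^2). Then
    L − y' ∂L/∂y'
    = y sqrt(1 + y'^2) − y · y'^2 / sqrt(1 + y'^2)
    = y (1 + y'^2 − y'^2) / sqrt(1 + y'^2)
    = y / sqrt(1 + y'^2) = C.
Squaring gives y^2 = C^2 (1 + y'^2), i.e.
    y'^2 = y^2 / C^2 − 1.
Separating variables,
    dy / sqrt(y^2 − C^2) = dx / C,
and integrating gives arccosh(y / C) = (x − a)/C, so
    y(x) = C cosh((x − a)/C),
the catenary. The constants C and a are fixed by the two endpoint conditions (and, for the hanging-chain problem, the length constraint selects C).
Now fit the given data. The endpoints x = ±7 are symmetric at equal height, so the catenary is even about its minimum: a = 0 and y(x) = C cosh(x/C). The lowest point is y(0) = C cosh(0) = C, and we are told y(0) = 4, so C = 4. Therefore
    y(x) = 4 cosh(x/4),
and at the endpoints
    y(±7) = 4 cosh(7/4).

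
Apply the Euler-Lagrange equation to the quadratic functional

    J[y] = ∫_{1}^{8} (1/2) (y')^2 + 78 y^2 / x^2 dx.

The Lagrangian is L = (1/2) (y')^2 + 78 y^2 / x^2.
Compute ∂L/∂y = 156y/x^2, ∂L/∂y' = y'.
The Euler-Lagrange equation d/dx(∂L/∂y') − ∂L/∂y = 0 reduces to
    y'' − 156/x^2 · y = 0  (x > 0).
Its general solution is
    y(x) = A x^13 + B x^(-12),
with A, B fixed by the endpoint conditions.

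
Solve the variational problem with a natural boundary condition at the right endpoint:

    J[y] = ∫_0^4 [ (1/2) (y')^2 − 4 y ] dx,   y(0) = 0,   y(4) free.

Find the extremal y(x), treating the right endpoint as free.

The Lagrangian L = (1/2) (y')^2 − 4 y gives
    ∂L/∂y = −4,   ∂L/∂y' = y'.
Euler-Lagrange: d/dx(y') − (−4) = 0, i.e. y'' + 4 = 0, so
    y(x) = −(4/2) x^2 + C1 x + C2.
Fixed left endpoint y(0) = 0 ⇒ C2 = 0.
The right endpoint x = 4 is free, so the natural (transversality) condition is ∂L/∂y' |_{x=4} = 0, i.e. y'(4) = 0.
Compute y'(x) = −4 x + C1, so y'(4) = −16 + C1 = 0 ⇒ C1 = 16.
Therefore the extremal is
    y(x) = −2 x^2 + 16 x.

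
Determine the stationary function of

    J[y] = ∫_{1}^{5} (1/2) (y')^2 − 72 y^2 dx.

The Lagrangian is L = (1/2) (y')^2 − 72 y^2.
Compute ∂L/∂y = -144y, ∂L/∂y' = y'.
The Euler-Lagrange equation d/dx(∂L/∂y') − ∂L/∂y = 0 reduces to
    y'' + 144 y = 0.
Its general solution is
    y(x) = A sin(12x) + B cos(12x),
with A, B fixed by the endpoint conditions.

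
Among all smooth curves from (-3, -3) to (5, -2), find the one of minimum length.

Arc-length functional: J[y] = ∫ sqrt(1 + (y')^2) dx.
Lagrangian L = sqrt(1 + (y')^2) has no explicit y dependence, so ∂L/∂y = 0 and the Euler-Lagrange equation gives
    d/dx( y' / sqrt(1 + (y')^2) ) = 0  ⇒  y' / sqrt(1 + (y')^2) = const.
Hence y' is constant, so y(x) is affine.
Fitting the endpoints (-3, -3) and (5, -2):
    slope m = ((-2) − (-3)) / (5 − (-3)) = 1/8,
    intercept c = (-3) − m·(-3) = -21/8.
Extremal: y(x) = (1/8) x - 21/8.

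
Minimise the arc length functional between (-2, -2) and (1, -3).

Arc-length functional: J[y] = ∫ sqrt(1 + (y')^2) dx.
Lagrangian L = sqrt(1 + (y')^2) has no explicit y dependence, so ∂L/∂y = 0 and the Euler-Lagrange equation gives
    d/dx( y' / sqrt(1 + (y')^2) ) = 0  ⇒  y' / sqrt(1 + (y')^2) = const.
Hence y' is constant, so y(x) is affine.
Fitting the endpoints (-2, -2) and (1, -3):
    slope m = ((-3) − (-2)) / (1 − (-2)) = -1/3,
    intercept c = (-2) − m·(-2) = -8/3.
Extremal: y(x) = (-1/3) x - 8/3.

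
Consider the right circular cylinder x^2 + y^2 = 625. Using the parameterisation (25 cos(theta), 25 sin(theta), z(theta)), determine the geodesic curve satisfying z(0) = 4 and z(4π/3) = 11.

Parameterise the cylinder of radius R = 25 as
    r(θ) = (25 cos θ, 25 sin θ, z(θ)).
The arc-length element is
    ds = sqrt(625 + (dz/dθ)^2) dθ,
so the Lagrangian is L = sqrt(625 + z'^2).
L depends on z' only, not on z or θ, so ∂L/∂z = 0 and
    ∂L/∂z' = z' / sqrt(625 + z'^2).
The Euler-Lagrange equation gives
    d/dθ( z' / sqrt(625 + z'^2) ) = 0,
so z' is constant. Integrating once:
    z(θ) = a θ + b,
a helix on the cylinder (a straight line when the cylinder is unrolled). The constants a, b are determined by the endpoint conditions.
With endpoint conditions z(0) = 4 and z(4π/3) = 11: from z(0) = b we get b = 4, and a·4π/3 + 4 = 11 gives a = 21/(4π), so
    z(θ) = (21/(4π)) θ + 4.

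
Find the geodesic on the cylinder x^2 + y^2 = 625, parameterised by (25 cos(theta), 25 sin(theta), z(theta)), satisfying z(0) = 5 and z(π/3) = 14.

Parameterise the cylinder of radius R = 25 as
    r(θ) = (25 cos θ, 25 sin θ, z(θ)).
The arc-length element is
    ds = sqrt(625 + (dz/dθ)^2) dθ,
so the Lagrangian is L = sqrt(625 + z'^2).
L depends on z' only, not on z or θ, so ∂L/∂z = 0 and
    ∂L/∂z' = z' / sqrt(625 + z'^2).
The Euler-Lagrange equation gives
    d/dθ( z' / sqrt(625 + z'^2) ) = 0,
so z' is constant. Integrating once:
    z(θ) = a θ + b,
a helix on the cylinder (a straight line when the cylinder is unrolled). The constants a, b are determined by the endpoint conditions.
With endpoint conditions z(0) = 5 and z(π/3) = 14: from z(0) = b we get b = 5, and a·π/3 + 5 = 14 gives a = 27/π, so
    z(θ) = (27/π) θ + 5.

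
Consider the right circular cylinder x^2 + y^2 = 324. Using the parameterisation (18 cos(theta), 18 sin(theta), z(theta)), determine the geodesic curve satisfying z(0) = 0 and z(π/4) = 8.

Parameterise the cylinder of radius R = 18 as
    r(θ) = (18 cos θ, 18 sin θ, z(θ)).
The arc-length element is
    ds = sqrt(324 + (dz/dθ)^2) dθ,
so the Lagrangian is L = sqrt(324 + z'^2).
L depends on z' only, not on z or θ, so ∂L/∂z = 0 and
    ∂L/∂z' = z' / sqrt(324 + z'^2).
The Euler-Lagrange equation gives
    d/dθ( z' / sqrt(324 + z'^2) ) = 0,
so z' is constant. Integrating once:
    z(θ) = a θ + b,
a helix on the cylinder (a straight line when the cylinder is unrolled). The constants a, b are determined by the endpoint conditions.
With endpoint conditions z(0) = 0 and z(π/4) = 8: from z(0) = b we get b = 0, and a·π/4 + 0 = 8 gives a = 32/π, so
    z(θ) = (32/π) θ.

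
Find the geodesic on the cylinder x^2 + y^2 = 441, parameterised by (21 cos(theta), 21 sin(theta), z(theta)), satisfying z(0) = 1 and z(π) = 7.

Parameterise the cylinder of radius R = 21 as
    r(θ) = (21 cos θ, 21 sin θ, z(θ)).
The arc-length element is
    ds = sqrt(441 + (dz/dθ)^2) dθ,
so the Lagrangian is L = sqrt(441 + z'^2).
L depends on z' only, not on z or θ, so ∂L/∂z = 0 and
    ∂L/∂z' = z' / sqrt(441 + z'^2).
The Euler-Lagrange equation gives
    d/dθ( z' / sqrt(441 + z'^2) ) = 0,
so z' is constant. Integrating once:
    z(θ) = a θ + b,
a helix on the cylinder (a straight line when the cylinder is unrolled). The constants a, b are determined by the endpoint conditions.
With endpoint conditions z(0) = 1 and z(π) = 7: from z(0) = b we get b = 1, and a·π + 1 = 7 gives a = 6/π, so
    z(θ) = (6/π) θ + 1.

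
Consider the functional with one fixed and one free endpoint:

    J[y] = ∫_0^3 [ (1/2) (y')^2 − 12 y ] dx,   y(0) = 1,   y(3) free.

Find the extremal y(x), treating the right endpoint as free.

The Lagrangian L = (1/2) (y')^2 − 12 y gives
    ∂L/∂y = −12,   ∂L/∂y' = y'.
Euler-Lagrange: d/dx(y') − (−12) = 0, i.e. y'' + 12 = 0, so
    y(x) = −(12/2) x^2 + C1 x + C2.
Fixed left endpoint y(0) = 1 ⇒ C2 = 1.
The right endpoint x = 3 is free, so the natural (transversality) condition is ∂L/∂y' |_{x=3} = 0, i.e. y'(3) = 0.
Compute y'(x) = −12 x + C1, so y'(3) = −36 + C1 = 0 ⇒ C1 = 36.
Therefore the extremal is
    y(x) = −6 x^2 + 36 x + 1.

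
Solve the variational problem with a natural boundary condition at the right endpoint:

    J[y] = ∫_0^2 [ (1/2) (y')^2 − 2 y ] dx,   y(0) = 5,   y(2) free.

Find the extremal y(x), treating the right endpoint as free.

The Lagrangian L = (1/2) (y')^2 − 2 y gives
    ∂L/∂y = −2,   ∂L/∂y' = y'.
Euler-Lagrange: d/dx(y') − (−2) = 0, i.e. y'' + 2 = 0, so
    y(x) = −(2/2) x^2 + C1 x + C2.
Fixed left endpoint y(0) = 5 ⇒ C2 = 5.
The right endpoint x = 2 is free, so the natural (transversality) condition is ∂L/∂y' |_{x=2} = 0, i.e. y'(2) = 0.
Compute y'(x) = −2 x + C1, so y'(2) = −4 + C1 = 0 ⇒ C1 = 4.
Therefore the extremal is
    y(x) = −x^2 + 4 x + 5.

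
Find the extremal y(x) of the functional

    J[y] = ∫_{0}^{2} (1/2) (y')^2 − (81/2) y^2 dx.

The Lagrangian is L = (1/2) (y')^2 − (81/2) y^2.
Compute ∂L/∂y = -81y, ∂L/∂y' = y'.
The Euler-Lagrange equation d/dx(∂L/∂y') − ∂L/∂y = 0 reduces to
    y'' + 81 y = 0.
Its general solution is
    y(x) = A sin(9x) + B cos(9x),
with A, B fixed by the endpoint conditions.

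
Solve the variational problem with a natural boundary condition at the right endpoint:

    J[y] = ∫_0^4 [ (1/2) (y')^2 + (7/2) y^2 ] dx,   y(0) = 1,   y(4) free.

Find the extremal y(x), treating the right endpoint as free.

The Lagrangian L = (1/2) (y')^2 + (7/2) y^2 gives
    ∂L/∂y = 7 y,   ∂L/∂y' = y'.
Euler-Lagrange: y'' − 7 y = 0.
With k = sqrt(7), the general solution is
    y(x) = A cosh(sqrt(7) x) + B sinh(sqrt(7) x).
Fixed left endpoint y(0) = 1 ⇒ A = 1.
The right endpoint x = 4 is free, so the natural (transversality) condition is ∂L/∂y' |_{x=4} = 0, i.e. y'(4) = 0.
Compute y'(x) = A k sinh(k x) + B k cosh(k x), so
    y'(4) = A k sinh(k·4) + B k cosh(k·4) = 0
    ⇒ B = −A tanh(k·4) = − tanh(sqrt(7)·4).
Therefore the extremal is
    y(x) = cosh(sqrt(7) x) − tanh(sqrt(7)·4) sinh(sqrt(7) x).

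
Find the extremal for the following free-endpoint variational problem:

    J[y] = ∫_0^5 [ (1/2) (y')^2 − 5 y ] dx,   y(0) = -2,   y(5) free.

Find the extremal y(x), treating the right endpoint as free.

The Lagrangian L = (1/2) (y')^2 − 5 y gives
    ∂L/∂y = −5,   ∂L/∂y' = y'.
Euler-Lagrange: d/dx(y') − (−5) = 0, i.e. y'' + 5 = 0, so
    y(x) = −(5/2) x^2 + C1 x + C2.
Fixed left endpoint y(0) = -2 ⇒ C2 = -2.
The right endpoint x = 5 is free, so the natural (transversality) condition is ∂L/∂y' |_{x=5} = 0, i.e. y'(5) = 0.
Compute y'(x) = −5 x + C1, so y'(5) = −25 + C1 = 0 ⇒ C1 = 25.
Therefore the extremal is
    y(x) = −(5/2) x^2 + 25 x − 2.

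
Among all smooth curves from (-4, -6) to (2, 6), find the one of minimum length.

Arc-length functional: J[y] = ∫ sqrt(1 + (y')^2) dx.
Lagrangian L = sqrt(1 + (y')^2) has no explicit y dependence, so ∂L/∂y = 0 and the Euler-Lagrange equation gives
    d/dx( y' / sqrt(1 + (y')^2) ) = 0  ⇒  y' / sqrt(1 + (y')^2) = const.
Hence y' is constant, so y(x) is affine.
Fitting the endpoints (-4, -6) and (2, 6):
    slope m = (6 − (-6)) / (2 − (-4)) = 2,
    intercept c = (-6) − m·(-4) = 2.
Extremal: y(x) = 2 x + 2.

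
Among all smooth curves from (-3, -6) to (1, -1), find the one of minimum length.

Arc-length functional: J[y] = ∫ sqrt(1 + (y')^2) dx.
Lagrangian L = sqrt(1 + (y')^2) has no explicit y dependence, so ∂L/∂y = 0 and the Euler-Lagrange equation gives
    d/dx( y' / sqrt(1 + (y')^2) ) = 0  ⇒  y' / sqrt(1 + (y')^2) = const.
Hence y' is constant, so y(x) is affine.
Fitting the endpoints (-3, -6) and (1, -1):
    slope m = ((-1) − (-6)) / (1 − (-3)) = 5/4,
    intercept c = (-6) − m·(-3) = -9/4.
Extremal: y(x) = (5/4) x - 9/4.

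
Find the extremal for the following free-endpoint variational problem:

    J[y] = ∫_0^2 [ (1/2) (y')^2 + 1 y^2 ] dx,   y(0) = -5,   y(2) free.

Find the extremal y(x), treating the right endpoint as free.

The Lagrangian L = (1/2) (y')^2 + 1 y^2 gives
    ∂L/∂y = 2 y,   ∂L/∂y' = y'.
Euler-Lagrange: y'' − 2 y = 0.
With k = sqrt(2), the general solution is
    y(x) = A cosh(sqrt(2) x) + B sinh(sqrt(2) x).
Fixed left endpoint y(0) = -5 ⇒ A = -5.
The right endpoint x = 2 is free, so the natural (transversality) condition is ∂L/∂y' |_{x=2} = 0, i.e. y'(2) = 0.
Compute y'(x) = A k sinh(k x) + B k cosh(k x), so
    y'(2) = A k sinh(k·2) + B k cosh(k·2) = 0
    ⇒ B = −A tanh(k·2) = 5 tanh(sqrt(2)·2).
Therefore the extremal is
    y(x) = −5 cosh(sqrt(2) x) + 5 tanh(sqrt(2)·2) sinh(sqrt(2) x).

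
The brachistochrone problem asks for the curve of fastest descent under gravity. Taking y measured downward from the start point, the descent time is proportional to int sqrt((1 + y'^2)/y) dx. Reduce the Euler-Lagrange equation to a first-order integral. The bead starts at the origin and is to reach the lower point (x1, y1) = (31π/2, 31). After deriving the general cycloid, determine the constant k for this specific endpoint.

The Lagrangian L = sqrt((1 + y'^2) / y) has no explicit x dependence, so the Beltrami identity applies:
    L − y' ∂L/∂y' = C.
Compute ∂L/∂y' = y' / sqrt(y (1 + y'^2)).
Substitute:
    sqrt((1 + y'^2)/y) − y'·y' / sqrt(y (1 + y'^2))
    = (1 + y'^2) / sqrt(y (1 + y'^2)) − y'^2 / sqrt(y (1 + y'^2))
    = 1 / sqrt(y (1 + y'^2)) = C.
Squaring and rearranging gives the first integral
    y (1 + y'^2) = 1/C^2 =: k   (constant).
Solving this first-order ODE by the substitution
    y = (k/2)(1 − cos θ)
yields the cycloid parameterisation
    x(θ) = (k/2)(θ − sin θ),   y(θ) = (k/2)(1 − cos θ).
The constant k is fixed by the endpoint condition.
Now fit the given lower endpoint (x1, y1) = (31π/2, 31). At the bottom of the first arch (θ = π), the parametric equations give
    y(π) = (k/2)(1 − cos π) = k,
    x(π) = (k/2)(π − sin π) = kπ/2.
Matching y(π) = 31 gives k = 31, consistent with x(π) = 31π/2. Therefore the specific cycloid is
    x(θ) = (31/2)(θ − sin θ),   y(θ) = (31/2)(1 − cos θ).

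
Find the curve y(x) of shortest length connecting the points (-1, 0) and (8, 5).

Arc-length functional: J[y] = ∫ sqrt(1 + (y')^2) dx.
Lagrangian L = sqrt(1 + (y')^2) has no explicit y dependence, so ∂L/∂y = 0 and the Euler-Lagrange equation gives
    d/dx( y' / sqrt(1 + (y')^2) ) = 0  ⇒  y' / sqrt(1 + (y')^2) = const.
Hence y' is constant, so y(x) is affine.
Fitting the endpoints (-1, 0) and (8, 5):
    slope m = (5 − 0) / (8 − (-1)) = 5/9,
    intercept c = 0 − m·(-1) = 5/9.
Extremal: y(x) = (5/9) x + 5/9.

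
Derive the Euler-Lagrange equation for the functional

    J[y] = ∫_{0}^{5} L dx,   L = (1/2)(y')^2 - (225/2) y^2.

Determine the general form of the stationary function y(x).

The Lagrangian is L = (1/2)(y')^2 - (225/2) y^2.
∂L/∂y = -225y.
∂L/∂y' = y'.
The Euler-Lagrange equation d/dx(∂L/∂y') − ∂L/∂y = 0 becomes:
    y'' + 225 y = 0
General solution: y(x) = A sin(15x) + B cos(15x), where A and B are arbitrary constants fixed by the endpoint conditions.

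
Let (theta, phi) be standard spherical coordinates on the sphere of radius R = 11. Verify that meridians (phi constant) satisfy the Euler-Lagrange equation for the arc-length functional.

On the sphere of radius R = 11 with spherical coordinates (θ, φ), the induced metric is
    ds^2 = 121(dθ^2 + sin^2(θ) dφ^2).
Using θ as the parameter, the arc-length functional becomes
    J[φ] = ∫ 11 sqrt(1 + sin^2(θ) (dφ/dθ)^2) dθ.
So L = 11 sqrt(1 + sin^2(θ) φ'^2). Compute
    ∂L/∂φ = 0  (L has no explicit φ dependence),
    ∂L/∂φ' = 11 sin^2(θ) φ' / sqrt(1 + sin^2(θ) φ'^2).
For the candidate φ(θ) = c (constant), φ' = 0, so ∂L/∂φ' evaluated along the candidate vanishes, and ∂L/∂φ is identically zero. Hence
    d/dθ(∂L/∂φ') − ∂L/∂φ = 0
is satisfied. Therefore meridians φ = const are extremals of arc length — they are geodesics on the sphere.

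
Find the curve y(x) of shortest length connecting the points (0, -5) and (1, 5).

Arc-length functional: J[y] = ∫ sqrt(1 + (y')^2) dx.
Lagrangian L = sqrt(1 + (y')^2) has no explicit y dependence, so ∂L/∂y = 0 and the Euler-Lagrange equation gives
    d/dx( y' / sqrt(1 + (y')^2) ) = 0  ⇒  y' / sqrt(1 + (y')^2) = const.
Hence y' is constant, so y(x) is affine.
Fitting the endpoints (0, -5) and (1, 5):
    slope m = (5 − (-5)) / (1 − 0) = 10,
    intercept c = (-5) − m·0 = -5.
Extremal: y(x) = 10 x - 5.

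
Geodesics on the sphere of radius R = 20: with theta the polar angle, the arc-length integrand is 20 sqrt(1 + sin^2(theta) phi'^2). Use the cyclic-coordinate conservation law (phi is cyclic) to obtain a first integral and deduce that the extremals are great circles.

On the sphere of radius R = 20 with spherical coordinates (θ, φ), the induced metric is
    ds^2 = 400(dθ^2 + sin^2(θ) dφ^2).
Parameterise by θ; the arc-length functional is
    J[φ] = ∫ 20 sqrt(1 + sin^2(θ) (dφ/dθ)^2) dθ,
so L = 20 sqrt(1 + sin^2(θ) φ'^2). Compute
    ∂L/∂φ = 0  (L has no explicit φ dependence),
    ∂L/∂φ' = 20 sin^2(θ) φ' / sqrt(1 + sin^2(θ) φ'^2).
Since ∂L/∂φ = 0, the Euler-Lagrange equation
    d/dθ(∂L/∂φ') − ∂L/∂φ = 0
reduces to d/dθ(∂L/∂φ') = 0, i.e. the momentum conjugate to φ is conserved:
    20 sin^2(θ) φ' / sqrt(1 + sin^2(θ) φ'^2) = C.
The overall factor of 20 is constant, so dividing through gives Clairaut's relation sin^2(θ) φ' / sqrt(1 + sin^2(θ) φ'^2) = C' (with C' = C/20). Solving for φ' and integrating gives the great-circle family
    cot(θ) = A cos(φ − φ_0),
i.e. the intersection of the sphere with a plane through the origin. The two constants A and φ_0 (equivalently C and one phase) are fixed by the two endpoint conditions.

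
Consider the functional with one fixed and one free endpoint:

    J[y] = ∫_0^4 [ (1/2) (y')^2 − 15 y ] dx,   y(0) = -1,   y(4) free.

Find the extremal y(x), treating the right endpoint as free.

The Lagrangian L = (1/2) (y')^2 − 15 y gives
    ∂L/∂y = −15,   ∂L/∂y' = y'.
Euler-Lagrange: d/dx(y') − (−15) = 0, i.e. y'' + 15 = 0, so
    y(x) = −(15/2) x^2 + C1 x + C2.
Fixed left endpoint y(0) = -1 ⇒ C2 = -1.
The right endpoint x = 4 is free, so the natural (transversality) condition is ∂L/∂y' |_{x=4} = 0, i.e. y'(4) = 0.
Compute y'(x) = −15 x + C1, so y'(4) = −60 + C1 = 0 ⇒ C1 = 60.
Therefore the extremal is
    y(x) = −(15/2) x^2 + 60 x − 1.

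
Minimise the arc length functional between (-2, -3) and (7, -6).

Arc-length functional: J[y] = ∫ sqrt(1 + (y')^2) dx.
Lagrangian L = sqrt(1 + (y')^2) has no explicit y dependence, so ∂L/∂y = 0 and the Euler-Lagrange equation gives
    d/dx( y' / sqrt(1 + (y')^2) ) = 0  ⇒  y' / sqrt(1 + (y')^2) = const.
Hence y' is constant, so y(x) is affine.
Fitting the endpoints (-2, -3) and (7, -6):
    slope m = ((-6) − (-3)) / (7 − (-2)) = -1/3,
    intercept c = (-3) − m·(-2) = -11/3.
Extremal: y(x) = (-1/3) x - 11/3.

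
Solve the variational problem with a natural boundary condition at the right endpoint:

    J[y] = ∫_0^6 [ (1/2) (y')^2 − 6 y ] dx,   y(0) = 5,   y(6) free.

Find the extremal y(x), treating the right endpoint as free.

The Lagrangian L = (1/2) (y')^2 − 6 y gives
    ∂L/∂y = −6,   ∂L/∂y' = y'.
Euler-Lagrange: d/dx(y') − (−6) = 0, i.e. y'' + 6 = 0, so
    y(x) = −(6/2) x^2 + C1 x + C2.
Fixed left endpoint y(0) = 5 ⇒ C2 = 5.
The right endpoint x = 6 is free, so the natural (transversality) condition is ∂L/∂y' |_{x=6} = 0, i.e. y'(6) = 0.
Compute y'(x) = −6 x + C1, so y'(6) = −36 + C1 = 0 ⇒ C1 = 36.
Therefore the extremal is
    y(x) = −3 x^2 + 36 x + 5.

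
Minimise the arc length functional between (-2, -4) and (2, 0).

Arc-length functional: J[y] = ∫ sqrt(1 + (y')^2) dx.
Lagrangian L = sqrt(1 + (y')^2) has no explicit y dependence, so ∂L/∂y = 0 and the Euler-Lagrange equation gives
    d/dx( y' / sqrt(1 + (y')^2) ) = 0  ⇒  y' / sqrt(1 + (y')^2) = const.
Hence y' is constant, so y(x) is affine.
Fitting the endpoints (-2, -4) and (2, 0):
    slope m = (0 − (-4)) / (2 − (-2)) = 1,
    intercept c = (-4) − m·(-2) = -2.
Extremal: y(x) = x - 2.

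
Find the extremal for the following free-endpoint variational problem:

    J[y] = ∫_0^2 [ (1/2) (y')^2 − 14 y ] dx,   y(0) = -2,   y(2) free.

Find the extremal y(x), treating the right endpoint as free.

The Lagrangian L = (1/2) (y')^2 − 14 y gives
    ∂L/∂y = −14,   ∂L/∂y' = y'.
Euler-Lagrange: d/dx(y') − (−14) = 0, i.e. y'' + 14 = 0, so
    y(x) = −(14/2) x^2 + C1 x + C2.
Fixed left endpoint y(0) = -2 ⇒ C2 = -2.
The right endpoint x = 2 is free, so the natural (transversality) condition is ∂L/∂y' |_{x=2} = 0, i.e. y'(2) = 0.
Compute y'(x) = −14 x + C1, so y'(2) = −28 + C1 = 0 ⇒ C1 = 28.
Therefore the extremal is
    y(x) = −7 x^2 + 28 x − 2.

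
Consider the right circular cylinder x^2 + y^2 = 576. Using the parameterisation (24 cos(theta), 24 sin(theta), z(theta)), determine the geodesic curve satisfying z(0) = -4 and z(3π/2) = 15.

Parameterise the cylinder of radius R = 24 as
    r(θ) = (24 cos θ, 24 sin θ, z(θ)).
The arc-length element is
    ds = sqrt(576 + (dz/dθ)^2) dθ,
so the Lagrangian is L = sqrt(576 + z'^2).
L depends on z' only, not on z or θ, so ∂L/∂z = 0 and
    ∂L/∂z' = z' / sqrt(576 + z'^2).
The Euler-Lagrange equation gives
    d/dθ( z' / sqrt(576 + z'^2) ) = 0,
so z' is constant. Integrating once:
    z(θ) = a θ + b,
a helix on the cylinder (a straight line when the cylinder is unrolled). The constants a, b are determined by the endpoint conditions.
With endpoint conditions z(0) = -4 and z(3π/2) = 15: from z(0) = b we get b = -4, and a·3π/2 + -4 = 15 gives a = 38/(3π), so
    z(θ) = (38/(3π)) θ − 4.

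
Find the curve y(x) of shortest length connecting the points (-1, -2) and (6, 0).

Arc-length functional: J[y] = ∫ sqrt(1 + (y')^2) dx.
Lagrangian L = sqrt(1 + (y')^2) has no explicit y dependence, so ∂L/∂y = 0 and the Euler-Lagrange equation gives
    d/dx( y' / sqrt(1 + (y')^2) ) = 0  ⇒  y' / sqrt(1 + (y')^2) = const.
Hence y' is constant, so y(x) is affine.
Fitting the endpoints (-1, -2) and (6, 0):
    slope m = (0 − (-2)) / (6 − (-1)) = 2/7,
    intercept c = (-2) − m·(-1) = -12/7.
Extremal: y(x) = (2/7) x - 12/7.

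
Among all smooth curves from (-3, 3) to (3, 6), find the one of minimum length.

Arc-length functional: J[y] = ∫ sqrt(1 + (y')^2) dx.
Lagrangian L = sqrt(1 + (y')^2) has no explicit y dependence, so ∂L/∂y = 0 and the Euler-Lagrange equation gives
    d/dx( y' / sqrt(1 + (y')^2) ) = 0  ⇒  y' / sqrt(1 + (y')^2) = const.
Hence y' is constant, so y(x) is affine.
Fitting the endpoints (-3, 3) and (3, 6):
    slope m = (6 − 3) / (3 − (-3)) = 1/2,
    intercept c = 3 − m·(-3) = 9/2.
Extremal: y(x) = (1/2) x + 9/2.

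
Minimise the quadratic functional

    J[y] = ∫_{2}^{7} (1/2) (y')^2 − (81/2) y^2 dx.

The Lagrangian is L = (1/2) (y')^2 − (81/2) y^2.
Compute ∂L/∂y = -81y, ∂L/∂y' = y'.
The Euler-Lagrange equation d/dx(∂L/∂y') − ∂L/∂y = 0 reduces to
    y'' + 81 y = 0.
Its general solution is
    y(x) = A sin(9x) + B cos(9x),
with A, B fixed by the endpoint conditions.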